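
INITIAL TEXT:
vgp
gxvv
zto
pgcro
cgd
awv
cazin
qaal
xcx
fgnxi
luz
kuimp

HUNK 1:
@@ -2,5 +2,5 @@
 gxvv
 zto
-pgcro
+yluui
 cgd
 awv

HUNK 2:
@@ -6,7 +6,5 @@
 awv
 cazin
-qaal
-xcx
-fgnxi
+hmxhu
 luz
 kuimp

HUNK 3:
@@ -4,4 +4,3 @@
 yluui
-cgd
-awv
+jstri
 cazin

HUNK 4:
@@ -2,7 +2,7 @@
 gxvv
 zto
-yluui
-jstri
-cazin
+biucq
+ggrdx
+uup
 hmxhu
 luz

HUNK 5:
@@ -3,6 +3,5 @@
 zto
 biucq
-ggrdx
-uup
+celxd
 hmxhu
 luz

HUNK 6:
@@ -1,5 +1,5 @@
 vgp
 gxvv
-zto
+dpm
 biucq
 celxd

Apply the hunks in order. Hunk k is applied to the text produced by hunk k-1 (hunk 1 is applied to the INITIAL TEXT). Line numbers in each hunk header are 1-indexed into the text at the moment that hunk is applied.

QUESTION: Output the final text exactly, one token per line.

Answer: vgp
gxvv
dpm
biucq
celxd
hmxhu
luz
kuimp

Derivation:
Hunk 1: at line 2 remove [pgcro] add [yluui] -> 12 lines: vgp gxvv zto yluui cgd awv cazin qaal xcx fgnxi luz kuimp
Hunk 2: at line 6 remove [qaal,xcx,fgnxi] add [hmxhu] -> 10 lines: vgp gxvv zto yluui cgd awv cazin hmxhu luz kuimp
Hunk 3: at line 4 remove [cgd,awv] add [jstri] -> 9 lines: vgp gxvv zto yluui jstri cazin hmxhu luz kuimp
Hunk 4: at line 2 remove [yluui,jstri,cazin] add [biucq,ggrdx,uup] -> 9 lines: vgp gxvv zto biucq ggrdx uup hmxhu luz kuimp
Hunk 5: at line 3 remove [ggrdx,uup] add [celxd] -> 8 lines: vgp gxvv zto biucq celxd hmxhu luz kuimp
Hunk 6: at line 1 remove [zto] add [dpm] -> 8 lines: vgp gxvv dpm biucq celxd hmxhu luz kuimp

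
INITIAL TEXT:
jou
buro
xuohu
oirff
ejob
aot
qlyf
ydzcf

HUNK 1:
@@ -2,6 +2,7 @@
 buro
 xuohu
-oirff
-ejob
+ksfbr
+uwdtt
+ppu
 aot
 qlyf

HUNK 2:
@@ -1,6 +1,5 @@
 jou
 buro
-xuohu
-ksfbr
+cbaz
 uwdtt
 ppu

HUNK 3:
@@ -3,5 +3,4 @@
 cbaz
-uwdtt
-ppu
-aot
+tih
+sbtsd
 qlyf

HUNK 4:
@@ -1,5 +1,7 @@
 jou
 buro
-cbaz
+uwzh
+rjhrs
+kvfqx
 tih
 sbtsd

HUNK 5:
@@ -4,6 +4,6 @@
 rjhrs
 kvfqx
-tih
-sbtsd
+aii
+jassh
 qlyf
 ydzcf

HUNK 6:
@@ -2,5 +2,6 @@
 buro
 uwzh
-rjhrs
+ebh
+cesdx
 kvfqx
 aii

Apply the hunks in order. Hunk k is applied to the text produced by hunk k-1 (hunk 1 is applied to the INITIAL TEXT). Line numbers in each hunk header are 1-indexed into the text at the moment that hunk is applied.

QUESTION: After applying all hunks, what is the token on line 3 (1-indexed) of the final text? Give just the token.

Hunk 1: at line 2 remove [oirff,ejob] add [ksfbr,uwdtt,ppu] -> 9 lines: jou buro xuohu ksfbr uwdtt ppu aot qlyf ydzcf
Hunk 2: at line 1 remove [xuohu,ksfbr] add [cbaz] -> 8 lines: jou buro cbaz uwdtt ppu aot qlyf ydzcf
Hunk 3: at line 3 remove [uwdtt,ppu,aot] add [tih,sbtsd] -> 7 lines: jou buro cbaz tih sbtsd qlyf ydzcf
Hunk 4: at line 1 remove [cbaz] add [uwzh,rjhrs,kvfqx] -> 9 lines: jou buro uwzh rjhrs kvfqx tih sbtsd qlyf ydzcf
Hunk 5: at line 4 remove [tih,sbtsd] add [aii,jassh] -> 9 lines: jou buro uwzh rjhrs kvfqx aii jassh qlyf ydzcf
Hunk 6: at line 2 remove [rjhrs] add [ebh,cesdx] -> 10 lines: jou buro uwzh ebh cesdx kvfqx aii jassh qlyf ydzcf
Final line 3: uwzh

Answer: uwzh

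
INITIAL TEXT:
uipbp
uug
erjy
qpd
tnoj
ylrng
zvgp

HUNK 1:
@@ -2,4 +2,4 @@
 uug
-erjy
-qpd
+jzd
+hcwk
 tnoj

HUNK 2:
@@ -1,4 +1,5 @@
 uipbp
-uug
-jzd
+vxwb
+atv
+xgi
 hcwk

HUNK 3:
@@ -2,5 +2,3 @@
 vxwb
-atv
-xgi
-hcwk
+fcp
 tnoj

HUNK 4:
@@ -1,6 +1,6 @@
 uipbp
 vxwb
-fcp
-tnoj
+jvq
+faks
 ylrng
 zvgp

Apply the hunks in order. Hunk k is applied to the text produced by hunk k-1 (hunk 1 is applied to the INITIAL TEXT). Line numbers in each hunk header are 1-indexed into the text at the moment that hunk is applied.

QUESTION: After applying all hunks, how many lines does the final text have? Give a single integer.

Hunk 1: at line 2 remove [erjy,qpd] add [jzd,hcwk] -> 7 lines: uipbp uug jzd hcwk tnoj ylrng zvgp
Hunk 2: at line 1 remove [uug,jzd] add [vxwb,atv,xgi] -> 8 lines: uipbp vxwb atv xgi hcwk tnoj ylrng zvgp
Hunk 3: at line 2 remove [atv,xgi,hcwk] add [fcp] -> 6 lines: uipbp vxwb fcp tnoj ylrng zvgp
Hunk 4: at line 1 remove [fcp,tnoj] add [jvq,faks] -> 6 lines: uipbp vxwb jvq faks ylrng zvgp
Final line count: 6

Answer: 6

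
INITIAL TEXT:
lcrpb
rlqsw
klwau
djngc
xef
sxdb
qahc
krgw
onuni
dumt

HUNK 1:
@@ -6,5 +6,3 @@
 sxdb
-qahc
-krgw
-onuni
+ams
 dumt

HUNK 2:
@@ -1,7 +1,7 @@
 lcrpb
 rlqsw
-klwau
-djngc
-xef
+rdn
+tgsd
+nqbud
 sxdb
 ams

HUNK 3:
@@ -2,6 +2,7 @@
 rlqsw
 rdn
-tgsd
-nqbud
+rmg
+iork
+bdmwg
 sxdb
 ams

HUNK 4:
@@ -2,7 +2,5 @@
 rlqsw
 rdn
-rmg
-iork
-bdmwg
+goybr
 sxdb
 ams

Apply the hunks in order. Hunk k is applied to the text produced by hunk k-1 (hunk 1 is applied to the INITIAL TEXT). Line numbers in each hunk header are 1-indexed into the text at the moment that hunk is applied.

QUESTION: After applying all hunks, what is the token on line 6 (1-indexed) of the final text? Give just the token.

Hunk 1: at line 6 remove [qahc,krgw,onuni] add [ams] -> 8 lines: lcrpb rlqsw klwau djngc xef sxdb ams dumt
Hunk 2: at line 1 remove [klwau,djngc,xef] add [rdn,tgsd,nqbud] -> 8 lines: lcrpb rlqsw rdn tgsd nqbud sxdb ams dumt
Hunk 3: at line 2 remove [tgsd,nqbud] add [rmg,iork,bdmwg] -> 9 lines: lcrpb rlqsw rdn rmg iork bdmwg sxdb ams dumt
Hunk 4: at line 2 remove [rmg,iork,bdmwg] add [goybr] -> 7 lines: lcrpb rlqsw rdn goybr sxdb ams dumt
Final line 6: ams

Answer: ams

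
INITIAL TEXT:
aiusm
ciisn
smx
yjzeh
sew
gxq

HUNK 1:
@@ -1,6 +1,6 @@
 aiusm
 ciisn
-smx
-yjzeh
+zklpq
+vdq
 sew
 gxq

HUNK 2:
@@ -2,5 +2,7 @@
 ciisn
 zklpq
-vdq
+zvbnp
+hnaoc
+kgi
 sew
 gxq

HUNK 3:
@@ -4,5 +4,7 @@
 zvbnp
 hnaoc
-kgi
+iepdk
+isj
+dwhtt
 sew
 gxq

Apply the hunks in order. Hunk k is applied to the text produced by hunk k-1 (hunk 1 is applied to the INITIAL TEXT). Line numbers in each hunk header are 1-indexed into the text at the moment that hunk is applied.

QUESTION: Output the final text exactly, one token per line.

Hunk 1: at line 1 remove [smx,yjzeh] add [zklpq,vdq] -> 6 lines: aiusm ciisn zklpq vdq sew gxq
Hunk 2: at line 2 remove [vdq] add [zvbnp,hnaoc,kgi] -> 8 lines: aiusm ciisn zklpq zvbnp hnaoc kgi sew gxq
Hunk 3: at line 4 remove [kgi] add [iepdk,isj,dwhtt] -> 10 lines: aiusm ciisn zklpq zvbnp hnaoc iepdk isj dwhtt sew gxq

Answer: aiusm
ciisn
zklpq
zvbnp
hnaoc
iepdk
isj
dwhtt
sew
gxq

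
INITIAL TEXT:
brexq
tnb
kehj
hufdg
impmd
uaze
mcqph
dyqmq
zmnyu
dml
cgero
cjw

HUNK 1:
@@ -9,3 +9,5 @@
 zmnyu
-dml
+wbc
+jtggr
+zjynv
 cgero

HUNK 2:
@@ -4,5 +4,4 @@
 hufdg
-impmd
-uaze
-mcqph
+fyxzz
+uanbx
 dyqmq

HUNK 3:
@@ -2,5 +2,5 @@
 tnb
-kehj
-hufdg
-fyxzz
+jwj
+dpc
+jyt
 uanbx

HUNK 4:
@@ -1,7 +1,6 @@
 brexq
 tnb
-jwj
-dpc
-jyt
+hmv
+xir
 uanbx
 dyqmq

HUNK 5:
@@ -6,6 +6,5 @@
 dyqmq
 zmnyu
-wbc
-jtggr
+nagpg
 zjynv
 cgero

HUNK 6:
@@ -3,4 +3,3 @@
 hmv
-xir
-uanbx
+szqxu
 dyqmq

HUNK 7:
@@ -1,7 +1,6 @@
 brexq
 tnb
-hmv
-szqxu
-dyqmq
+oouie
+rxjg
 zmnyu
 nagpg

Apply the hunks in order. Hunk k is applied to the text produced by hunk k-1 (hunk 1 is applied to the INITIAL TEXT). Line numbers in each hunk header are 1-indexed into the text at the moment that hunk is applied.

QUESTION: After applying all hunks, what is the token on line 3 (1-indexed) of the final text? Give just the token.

Hunk 1: at line 9 remove [dml] add [wbc,jtggr,zjynv] -> 14 lines: brexq tnb kehj hufdg impmd uaze mcqph dyqmq zmnyu wbc jtggr zjynv cgero cjw
Hunk 2: at line 4 remove [impmd,uaze,mcqph] add [fyxzz,uanbx] -> 13 lines: brexq tnb kehj hufdg fyxzz uanbx dyqmq zmnyu wbc jtggr zjynv cgero cjw
Hunk 3: at line 2 remove [kehj,hufdg,fyxzz] add [jwj,dpc,jyt] -> 13 lines: brexq tnb jwj dpc jyt uanbx dyqmq zmnyu wbc jtggr zjynv cgero cjw
Hunk 4: at line 1 remove [jwj,dpc,jyt] add [hmv,xir] -> 12 lines: brexq tnb hmv xir uanbx dyqmq zmnyu wbc jtggr zjynv cgero cjw
Hunk 5: at line 6 remove [wbc,jtggr] add [nagpg] -> 11 lines: brexq tnb hmv xir uanbx dyqmq zmnyu nagpg zjynv cgero cjw
Hunk 6: at line 3 remove [xir,uanbx] add [szqxu] -> 10 lines: brexq tnb hmv szqxu dyqmq zmnyu nagpg zjynv cgero cjw
Hunk 7: at line 1 remove [hmv,szqxu,dyqmq] add [oouie,rxjg] -> 9 lines: brexq tnb oouie rxjg zmnyu nagpg zjynv cgero cjw
Final line 3: oouie

Answer: oouie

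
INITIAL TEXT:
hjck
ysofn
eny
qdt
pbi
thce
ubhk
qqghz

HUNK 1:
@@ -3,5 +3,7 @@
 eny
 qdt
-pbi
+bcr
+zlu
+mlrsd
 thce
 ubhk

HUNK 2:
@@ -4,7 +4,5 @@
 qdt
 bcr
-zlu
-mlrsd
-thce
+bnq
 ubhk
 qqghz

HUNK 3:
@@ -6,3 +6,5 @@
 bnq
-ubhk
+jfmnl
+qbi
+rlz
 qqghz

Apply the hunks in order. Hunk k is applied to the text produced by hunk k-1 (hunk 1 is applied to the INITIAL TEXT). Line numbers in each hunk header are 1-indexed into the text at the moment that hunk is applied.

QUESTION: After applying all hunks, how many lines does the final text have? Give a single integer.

Hunk 1: at line 3 remove [pbi] add [bcr,zlu,mlrsd] -> 10 lines: hjck ysofn eny qdt bcr zlu mlrsd thce ubhk qqghz
Hunk 2: at line 4 remove [zlu,mlrsd,thce] add [bnq] -> 8 lines: hjck ysofn eny qdt bcr bnq ubhk qqghz
Hunk 3: at line 6 remove [ubhk] add [jfmnl,qbi,rlz] -> 10 lines: hjck ysofn eny qdt bcr bnq jfmnl qbi rlz qqghz
Final line count: 10

Answer: 10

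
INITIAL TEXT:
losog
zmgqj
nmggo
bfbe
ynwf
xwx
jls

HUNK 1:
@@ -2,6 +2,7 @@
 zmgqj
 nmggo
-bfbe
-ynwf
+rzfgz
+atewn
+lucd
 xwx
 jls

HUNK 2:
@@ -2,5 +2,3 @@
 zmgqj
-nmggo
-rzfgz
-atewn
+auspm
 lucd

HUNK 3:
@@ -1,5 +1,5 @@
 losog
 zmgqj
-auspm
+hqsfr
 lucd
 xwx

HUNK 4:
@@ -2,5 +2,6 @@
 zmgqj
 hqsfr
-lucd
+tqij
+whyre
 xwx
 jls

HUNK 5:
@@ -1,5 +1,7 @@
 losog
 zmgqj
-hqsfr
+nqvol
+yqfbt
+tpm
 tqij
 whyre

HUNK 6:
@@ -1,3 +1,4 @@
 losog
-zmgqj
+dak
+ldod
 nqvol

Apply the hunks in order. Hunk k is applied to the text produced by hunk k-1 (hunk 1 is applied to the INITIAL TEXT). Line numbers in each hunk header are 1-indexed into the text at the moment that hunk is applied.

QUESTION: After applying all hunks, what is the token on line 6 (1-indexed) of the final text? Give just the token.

Answer: tpm

Derivation:
Hunk 1: at line 2 remove [bfbe,ynwf] add [rzfgz,atewn,lucd] -> 8 lines: losog zmgqj nmggo rzfgz atewn lucd xwx jls
Hunk 2: at line 2 remove [nmggo,rzfgz,atewn] add [auspm] -> 6 lines: losog zmgqj auspm lucd xwx jls
Hunk 3: at line 1 remove [auspm] add [hqsfr] -> 6 lines: losog zmgqj hqsfr lucd xwx jls
Hunk 4: at line 2 remove [lucd] add [tqij,whyre] -> 7 lines: losog zmgqj hqsfr tqij whyre xwx jls
Hunk 5: at line 1 remove [hqsfr] add [nqvol,yqfbt,tpm] -> 9 lines: losog zmgqj nqvol yqfbt tpm tqij whyre xwx jls
Hunk 6: at line 1 remove [zmgqj] add [dak,ldod] -> 10 lines: losog dak ldod nqvol yqfbt tpm tqij whyre xwx jls
Final line 6: tpm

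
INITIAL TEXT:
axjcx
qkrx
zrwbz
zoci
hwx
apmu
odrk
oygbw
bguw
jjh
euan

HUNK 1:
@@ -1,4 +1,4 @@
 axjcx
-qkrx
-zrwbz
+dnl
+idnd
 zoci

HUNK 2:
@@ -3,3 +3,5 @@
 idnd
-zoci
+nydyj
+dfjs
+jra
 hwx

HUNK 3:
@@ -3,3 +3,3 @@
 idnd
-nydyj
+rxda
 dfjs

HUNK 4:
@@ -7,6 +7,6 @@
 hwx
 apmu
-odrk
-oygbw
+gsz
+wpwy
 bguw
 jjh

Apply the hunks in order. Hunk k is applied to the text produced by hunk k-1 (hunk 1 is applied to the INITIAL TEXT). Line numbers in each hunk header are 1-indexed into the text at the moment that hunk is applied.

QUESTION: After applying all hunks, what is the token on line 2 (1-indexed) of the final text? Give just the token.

Answer: dnl

Derivation:
Hunk 1: at line 1 remove [qkrx,zrwbz] add [dnl,idnd] -> 11 lines: axjcx dnl idnd zoci hwx apmu odrk oygbw bguw jjh euan
Hunk 2: at line 3 remove [zoci] add [nydyj,dfjs,jra] -> 13 lines: axjcx dnl idnd nydyj dfjs jra hwx apmu odrk oygbw bguw jjh euan
Hunk 3: at line 3 remove [nydyj] add [rxda] -> 13 lines: axjcx dnl idnd rxda dfjs jra hwx apmu odrk oygbw bguw jjh euan
Hunk 4: at line 7 remove [odrk,oygbw] add [gsz,wpwy] -> 13 lines: axjcx dnl idnd rxda dfjs jra hwx apmu gsz wpwy bguw jjh euan
Final line 2: dnl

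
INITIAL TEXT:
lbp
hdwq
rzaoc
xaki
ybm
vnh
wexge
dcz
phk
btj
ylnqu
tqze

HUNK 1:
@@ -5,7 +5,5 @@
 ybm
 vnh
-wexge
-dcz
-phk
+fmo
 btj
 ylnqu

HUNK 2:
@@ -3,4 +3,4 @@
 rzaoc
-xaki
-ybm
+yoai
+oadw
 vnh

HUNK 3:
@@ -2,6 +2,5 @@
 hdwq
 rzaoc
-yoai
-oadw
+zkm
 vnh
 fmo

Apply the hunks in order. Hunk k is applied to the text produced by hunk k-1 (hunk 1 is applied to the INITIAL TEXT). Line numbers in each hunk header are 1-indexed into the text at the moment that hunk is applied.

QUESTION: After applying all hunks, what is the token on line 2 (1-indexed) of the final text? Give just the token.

Answer: hdwq

Derivation:
Hunk 1: at line 5 remove [wexge,dcz,phk] add [fmo] -> 10 lines: lbp hdwq rzaoc xaki ybm vnh fmo btj ylnqu tqze
Hunk 2: at line 3 remove [xaki,ybm] add [yoai,oadw] -> 10 lines: lbp hdwq rzaoc yoai oadw vnh fmo btj ylnqu tqze
Hunk 3: at line 2 remove [yoai,oadw] add [zkm] -> 9 lines: lbp hdwq rzaoc zkm vnh fmo btj ylnqu tqze
Final line 2: hdwq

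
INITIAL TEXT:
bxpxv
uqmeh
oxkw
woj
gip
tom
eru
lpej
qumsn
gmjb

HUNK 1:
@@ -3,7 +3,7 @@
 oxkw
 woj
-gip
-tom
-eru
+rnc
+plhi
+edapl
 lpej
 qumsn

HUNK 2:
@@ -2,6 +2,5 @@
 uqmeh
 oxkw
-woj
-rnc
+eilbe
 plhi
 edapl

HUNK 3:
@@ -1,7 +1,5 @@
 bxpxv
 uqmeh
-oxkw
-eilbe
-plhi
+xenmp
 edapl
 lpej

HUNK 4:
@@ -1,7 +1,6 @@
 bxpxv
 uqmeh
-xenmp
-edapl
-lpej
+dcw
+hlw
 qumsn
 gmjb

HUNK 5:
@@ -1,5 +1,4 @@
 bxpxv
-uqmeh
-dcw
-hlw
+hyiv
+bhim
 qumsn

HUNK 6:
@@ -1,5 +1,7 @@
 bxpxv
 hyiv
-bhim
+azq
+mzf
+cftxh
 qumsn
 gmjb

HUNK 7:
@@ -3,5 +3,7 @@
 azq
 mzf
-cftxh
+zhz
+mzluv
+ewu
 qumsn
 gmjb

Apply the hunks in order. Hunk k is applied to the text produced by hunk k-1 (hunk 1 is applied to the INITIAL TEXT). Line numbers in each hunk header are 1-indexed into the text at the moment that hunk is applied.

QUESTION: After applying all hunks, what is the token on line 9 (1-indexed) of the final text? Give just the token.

Answer: gmjb

Derivation:
Hunk 1: at line 3 remove [gip,tom,eru] add [rnc,plhi,edapl] -> 10 lines: bxpxv uqmeh oxkw woj rnc plhi edapl lpej qumsn gmjb
Hunk 2: at line 2 remove [woj,rnc] add [eilbe] -> 9 lines: bxpxv uqmeh oxkw eilbe plhi edapl lpej qumsn gmjb
Hunk 3: at line 1 remove [oxkw,eilbe,plhi] add [xenmp] -> 7 lines: bxpxv uqmeh xenmp edapl lpej qumsn gmjb
Hunk 4: at line 1 remove [xenmp,edapl,lpej] add [dcw,hlw] -> 6 lines: bxpxv uqmeh dcw hlw qumsn gmjb
Hunk 5: at line 1 remove [uqmeh,dcw,hlw] add [hyiv,bhim] -> 5 lines: bxpxv hyiv bhim qumsn gmjb
Hunk 6: at line 1 remove [bhim] add [azq,mzf,cftxh] -> 7 lines: bxpxv hyiv azq mzf cftxh qumsn gmjb
Hunk 7: at line 3 remove [cftxh] add [zhz,mzluv,ewu] -> 9 lines: bxpxv hyiv azq mzf zhz mzluv ewu qumsn gmjb
Final line 9: gmjb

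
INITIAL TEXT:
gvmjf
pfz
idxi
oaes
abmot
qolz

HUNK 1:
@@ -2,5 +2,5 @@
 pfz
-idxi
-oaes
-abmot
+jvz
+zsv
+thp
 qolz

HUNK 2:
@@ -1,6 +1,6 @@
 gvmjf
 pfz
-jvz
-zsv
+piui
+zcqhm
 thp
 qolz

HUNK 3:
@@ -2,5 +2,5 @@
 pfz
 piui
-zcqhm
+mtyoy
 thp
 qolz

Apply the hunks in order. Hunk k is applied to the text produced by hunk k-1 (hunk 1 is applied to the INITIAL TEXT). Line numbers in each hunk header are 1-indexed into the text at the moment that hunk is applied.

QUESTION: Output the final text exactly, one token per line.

Hunk 1: at line 2 remove [idxi,oaes,abmot] add [jvz,zsv,thp] -> 6 lines: gvmjf pfz jvz zsv thp qolz
Hunk 2: at line 1 remove [jvz,zsv] add [piui,zcqhm] -> 6 lines: gvmjf pfz piui zcqhm thp qolz
Hunk 3: at line 2 remove [zcqhm] add [mtyoy] -> 6 lines: gvmjf pfz piui mtyoy thp qolz

Answer: gvmjf
pfz
piui
mtyoy
thp
qolz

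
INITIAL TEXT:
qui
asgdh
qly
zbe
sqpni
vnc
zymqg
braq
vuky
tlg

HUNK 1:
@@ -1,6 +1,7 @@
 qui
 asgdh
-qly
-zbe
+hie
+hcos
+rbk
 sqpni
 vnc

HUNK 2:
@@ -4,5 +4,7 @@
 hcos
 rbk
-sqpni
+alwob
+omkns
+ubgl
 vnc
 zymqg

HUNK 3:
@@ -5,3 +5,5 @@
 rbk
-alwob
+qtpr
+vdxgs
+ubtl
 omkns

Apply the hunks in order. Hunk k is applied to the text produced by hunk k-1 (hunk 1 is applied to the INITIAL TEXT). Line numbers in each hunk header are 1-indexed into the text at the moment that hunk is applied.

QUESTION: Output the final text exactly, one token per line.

Answer: qui
asgdh
hie
hcos
rbk
qtpr
vdxgs
ubtl
omkns
ubgl
vnc
zymqg
braq
vuky
tlg

Derivation:
Hunk 1: at line 1 remove [qly,zbe] add [hie,hcos,rbk] -> 11 lines: qui asgdh hie hcos rbk sqpni vnc zymqg braq vuky tlg
Hunk 2: at line 4 remove [sqpni] add [alwob,omkns,ubgl] -> 13 lines: qui asgdh hie hcos rbk alwob omkns ubgl vnc zymqg braq vuky tlg
Hunk 3: at line 5 remove [alwob] add [qtpr,vdxgs,ubtl] -> 15 lines: qui asgdh hie hcos rbk qtpr vdxgs ubtl omkns ubgl vnc zymqg braq vuky tlg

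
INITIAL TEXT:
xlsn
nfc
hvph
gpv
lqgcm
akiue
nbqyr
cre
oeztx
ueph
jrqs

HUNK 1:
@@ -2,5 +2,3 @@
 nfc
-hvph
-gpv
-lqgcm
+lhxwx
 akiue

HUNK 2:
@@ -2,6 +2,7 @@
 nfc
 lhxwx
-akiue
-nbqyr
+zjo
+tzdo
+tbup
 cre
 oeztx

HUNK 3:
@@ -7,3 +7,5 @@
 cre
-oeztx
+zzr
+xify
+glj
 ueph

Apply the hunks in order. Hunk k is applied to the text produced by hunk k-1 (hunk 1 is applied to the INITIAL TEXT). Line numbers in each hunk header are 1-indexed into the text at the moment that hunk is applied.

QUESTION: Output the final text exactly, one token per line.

Answer: xlsn
nfc
lhxwx
zjo
tzdo
tbup
cre
zzr
xify
glj
ueph
jrqs

Derivation:
Hunk 1: at line 2 remove [hvph,gpv,lqgcm] add [lhxwx] -> 9 lines: xlsn nfc lhxwx akiue nbqyr cre oeztx ueph jrqs
Hunk 2: at line 2 remove [akiue,nbqyr] add [zjo,tzdo,tbup] -> 10 lines: xlsn nfc lhxwx zjo tzdo tbup cre oeztx ueph jrqs
Hunk 3: at line 7 remove [oeztx] add [zzr,xify,glj] -> 12 lines: xlsn nfc lhxwx zjo tzdo tbup cre zzr xify glj ueph jrqs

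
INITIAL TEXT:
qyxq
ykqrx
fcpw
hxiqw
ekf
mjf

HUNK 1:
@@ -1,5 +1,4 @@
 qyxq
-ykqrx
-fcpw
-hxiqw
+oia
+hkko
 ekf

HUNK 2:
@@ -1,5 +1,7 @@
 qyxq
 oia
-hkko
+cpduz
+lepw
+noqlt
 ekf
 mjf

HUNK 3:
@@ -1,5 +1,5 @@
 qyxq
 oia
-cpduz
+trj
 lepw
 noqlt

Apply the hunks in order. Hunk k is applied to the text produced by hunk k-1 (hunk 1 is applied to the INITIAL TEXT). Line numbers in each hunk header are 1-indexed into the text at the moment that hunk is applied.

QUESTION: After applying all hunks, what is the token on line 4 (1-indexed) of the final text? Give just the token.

Hunk 1: at line 1 remove [ykqrx,fcpw,hxiqw] add [oia,hkko] -> 5 lines: qyxq oia hkko ekf mjf
Hunk 2: at line 1 remove [hkko] add [cpduz,lepw,noqlt] -> 7 lines: qyxq oia cpduz lepw noqlt ekf mjf
Hunk 3: at line 1 remove [cpduz] add [trj] -> 7 lines: qyxq oia trj lepw noqlt ekf mjf
Final line 4: lepw

Answer: lepw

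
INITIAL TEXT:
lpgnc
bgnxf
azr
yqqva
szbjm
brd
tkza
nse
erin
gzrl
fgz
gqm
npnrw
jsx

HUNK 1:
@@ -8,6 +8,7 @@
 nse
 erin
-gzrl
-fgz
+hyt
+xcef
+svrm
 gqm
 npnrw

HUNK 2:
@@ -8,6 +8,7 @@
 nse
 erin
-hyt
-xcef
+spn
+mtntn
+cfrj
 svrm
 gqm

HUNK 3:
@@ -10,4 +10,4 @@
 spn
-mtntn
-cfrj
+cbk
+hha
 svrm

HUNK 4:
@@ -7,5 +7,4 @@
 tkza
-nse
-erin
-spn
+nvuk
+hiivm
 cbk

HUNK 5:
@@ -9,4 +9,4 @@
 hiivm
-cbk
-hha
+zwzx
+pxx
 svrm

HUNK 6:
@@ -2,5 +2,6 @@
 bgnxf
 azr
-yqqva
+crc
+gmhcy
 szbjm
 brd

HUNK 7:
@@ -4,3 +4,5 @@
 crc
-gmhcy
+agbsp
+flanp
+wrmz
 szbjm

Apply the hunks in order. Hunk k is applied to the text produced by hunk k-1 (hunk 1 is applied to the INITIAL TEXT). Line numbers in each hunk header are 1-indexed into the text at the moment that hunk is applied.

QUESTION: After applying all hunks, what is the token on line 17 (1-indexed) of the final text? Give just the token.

Answer: npnrw

Derivation:
Hunk 1: at line 8 remove [gzrl,fgz] add [hyt,xcef,svrm] -> 15 lines: lpgnc bgnxf azr yqqva szbjm brd tkza nse erin hyt xcef svrm gqm npnrw jsx
Hunk 2: at line 8 remove [hyt,xcef] add [spn,mtntn,cfrj] -> 16 lines: lpgnc bgnxf azr yqqva szbjm brd tkza nse erin spn mtntn cfrj svrm gqm npnrw jsx
Hunk 3: at line 10 remove [mtntn,cfrj] add [cbk,hha] -> 16 lines: lpgnc bgnxf azr yqqva szbjm brd tkza nse erin spn cbk hha svrm gqm npnrw jsx
Hunk 4: at line 7 remove [nse,erin,spn] add [nvuk,hiivm] -> 15 lines: lpgnc bgnxf azr yqqva szbjm brd tkza nvuk hiivm cbk hha svrm gqm npnrw jsx
Hunk 5: at line 9 remove [cbk,hha] add [zwzx,pxx] -> 15 lines: lpgnc bgnxf azr yqqva szbjm brd tkza nvuk hiivm zwzx pxx svrm gqm npnrw jsx
Hunk 6: at line 2 remove [yqqva] add [crc,gmhcy] -> 16 lines: lpgnc bgnxf azr crc gmhcy szbjm brd tkza nvuk hiivm zwzx pxx svrm gqm npnrw jsx
Hunk 7: at line 4 remove [gmhcy] add [agbsp,flanp,wrmz] -> 18 lines: lpgnc bgnxf azr crc agbsp flanp wrmz szbjm brd tkza nvuk hiivm zwzx pxx svrm gqm npnrw jsx
Final line 17: npnrw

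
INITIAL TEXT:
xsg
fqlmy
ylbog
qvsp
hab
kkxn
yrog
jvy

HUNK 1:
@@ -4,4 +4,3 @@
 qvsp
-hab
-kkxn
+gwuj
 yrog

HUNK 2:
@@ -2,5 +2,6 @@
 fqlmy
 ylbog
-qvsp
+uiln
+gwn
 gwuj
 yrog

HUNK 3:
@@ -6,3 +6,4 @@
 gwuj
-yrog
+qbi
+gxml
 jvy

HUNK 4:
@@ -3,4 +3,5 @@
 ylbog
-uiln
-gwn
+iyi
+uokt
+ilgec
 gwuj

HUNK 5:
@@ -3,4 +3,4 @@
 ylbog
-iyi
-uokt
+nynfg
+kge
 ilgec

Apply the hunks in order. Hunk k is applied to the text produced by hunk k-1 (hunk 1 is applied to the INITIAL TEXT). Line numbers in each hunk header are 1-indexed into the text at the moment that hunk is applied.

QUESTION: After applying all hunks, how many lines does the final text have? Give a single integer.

Hunk 1: at line 4 remove [hab,kkxn] add [gwuj] -> 7 lines: xsg fqlmy ylbog qvsp gwuj yrog jvy
Hunk 2: at line 2 remove [qvsp] add [uiln,gwn] -> 8 lines: xsg fqlmy ylbog uiln gwn gwuj yrog jvy
Hunk 3: at line 6 remove [yrog] add [qbi,gxml] -> 9 lines: xsg fqlmy ylbog uiln gwn gwuj qbi gxml jvy
Hunk 4: at line 3 remove [uiln,gwn] add [iyi,uokt,ilgec] -> 10 lines: xsg fqlmy ylbog iyi uokt ilgec gwuj qbi gxml jvy
Hunk 5: at line 3 remove [iyi,uokt] add [nynfg,kge] -> 10 lines: xsg fqlmy ylbog nynfg kge ilgec gwuj qbi gxml jvy
Final line count: 10

Answer: 10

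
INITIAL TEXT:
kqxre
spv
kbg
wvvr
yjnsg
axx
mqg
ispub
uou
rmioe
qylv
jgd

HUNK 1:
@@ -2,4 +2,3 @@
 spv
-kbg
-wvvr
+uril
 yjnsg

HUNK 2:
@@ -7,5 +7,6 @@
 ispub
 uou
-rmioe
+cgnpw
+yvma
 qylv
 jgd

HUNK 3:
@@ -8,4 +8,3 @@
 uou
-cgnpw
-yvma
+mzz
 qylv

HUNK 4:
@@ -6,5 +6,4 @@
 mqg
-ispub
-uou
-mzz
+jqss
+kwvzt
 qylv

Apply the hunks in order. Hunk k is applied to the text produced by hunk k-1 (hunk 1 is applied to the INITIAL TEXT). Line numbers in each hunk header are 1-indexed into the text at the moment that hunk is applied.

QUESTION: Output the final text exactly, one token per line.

Answer: kqxre
spv
uril
yjnsg
axx
mqg
jqss
kwvzt
qylv
jgd

Derivation:
Hunk 1: at line 2 remove [kbg,wvvr] add [uril] -> 11 lines: kqxre spv uril yjnsg axx mqg ispub uou rmioe qylv jgd
Hunk 2: at line 7 remove [rmioe] add [cgnpw,yvma] -> 12 lines: kqxre spv uril yjnsg axx mqg ispub uou cgnpw yvma qylv jgd
Hunk 3: at line 8 remove [cgnpw,yvma] add [mzz] -> 11 lines: kqxre spv uril yjnsg axx mqg ispub uou mzz qylv jgd
Hunk 4: at line 6 remove [ispub,uou,mzz] add [jqss,kwvzt] -> 10 lines: kqxre spv uril yjnsg axx mqg jqss kwvzt qylv jgd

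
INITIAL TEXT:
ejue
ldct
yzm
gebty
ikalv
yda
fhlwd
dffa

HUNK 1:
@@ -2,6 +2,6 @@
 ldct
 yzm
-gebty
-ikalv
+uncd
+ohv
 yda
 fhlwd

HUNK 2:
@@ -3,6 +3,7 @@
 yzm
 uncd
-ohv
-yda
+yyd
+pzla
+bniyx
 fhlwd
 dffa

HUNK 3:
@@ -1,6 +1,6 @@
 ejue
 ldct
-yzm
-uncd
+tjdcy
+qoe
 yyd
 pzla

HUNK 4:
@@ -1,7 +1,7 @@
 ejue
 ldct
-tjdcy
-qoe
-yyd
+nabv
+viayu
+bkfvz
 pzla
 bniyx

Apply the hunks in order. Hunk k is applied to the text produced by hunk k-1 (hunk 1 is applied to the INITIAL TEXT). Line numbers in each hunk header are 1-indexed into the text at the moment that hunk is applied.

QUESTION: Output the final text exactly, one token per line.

Hunk 1: at line 2 remove [gebty,ikalv] add [uncd,ohv] -> 8 lines: ejue ldct yzm uncd ohv yda fhlwd dffa
Hunk 2: at line 3 remove [ohv,yda] add [yyd,pzla,bniyx] -> 9 lines: ejue ldct yzm uncd yyd pzla bniyx fhlwd dffa
Hunk 3: at line 1 remove [yzm,uncd] add [tjdcy,qoe] -> 9 lines: ejue ldct tjdcy qoe yyd pzla bniyx fhlwd dffa
Hunk 4: at line 1 remove [tjdcy,qoe,yyd] add [nabv,viayu,bkfvz] -> 9 lines: ejue ldct nabv viayu bkfvz pzla bniyx fhlwd dffa

Answer: ejue
ldct
nabv
viayu
bkfvz
pzla
bniyx
fhlwd
dffa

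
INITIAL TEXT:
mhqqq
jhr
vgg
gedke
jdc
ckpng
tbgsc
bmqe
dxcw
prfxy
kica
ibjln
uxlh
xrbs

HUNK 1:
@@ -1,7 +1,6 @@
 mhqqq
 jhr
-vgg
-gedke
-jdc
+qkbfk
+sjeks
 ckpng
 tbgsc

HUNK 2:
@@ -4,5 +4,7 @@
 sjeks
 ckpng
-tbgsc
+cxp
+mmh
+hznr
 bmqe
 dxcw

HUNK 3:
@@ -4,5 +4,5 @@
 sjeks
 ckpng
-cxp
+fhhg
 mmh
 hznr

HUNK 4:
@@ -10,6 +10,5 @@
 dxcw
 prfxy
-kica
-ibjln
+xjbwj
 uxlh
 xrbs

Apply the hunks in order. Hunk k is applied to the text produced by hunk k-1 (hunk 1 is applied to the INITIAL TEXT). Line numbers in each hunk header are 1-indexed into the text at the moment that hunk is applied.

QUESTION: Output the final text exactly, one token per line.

Hunk 1: at line 1 remove [vgg,gedke,jdc] add [qkbfk,sjeks] -> 13 lines: mhqqq jhr qkbfk sjeks ckpng tbgsc bmqe dxcw prfxy kica ibjln uxlh xrbs
Hunk 2: at line 4 remove [tbgsc] add [cxp,mmh,hznr] -> 15 lines: mhqqq jhr qkbfk sjeks ckpng cxp mmh hznr bmqe dxcw prfxy kica ibjln uxlh xrbs
Hunk 3: at line 4 remove [cxp] add [fhhg] -> 15 lines: mhqqq jhr qkbfk sjeks ckpng fhhg mmh hznr bmqe dxcw prfxy kica ibjln uxlh xrbs
Hunk 4: at line 10 remove [kica,ibjln] add [xjbwj] -> 14 lines: mhqqq jhr qkbfk sjeks ckpng fhhg mmh hznr bmqe dxcw prfxy xjbwj uxlh xrbs

Answer: mhqqq
jhr
qkbfk
sjeks
ckpng
fhhg
mmh
hznr
bmqe
dxcw
prfxy
xjbwj
uxlh
xrbs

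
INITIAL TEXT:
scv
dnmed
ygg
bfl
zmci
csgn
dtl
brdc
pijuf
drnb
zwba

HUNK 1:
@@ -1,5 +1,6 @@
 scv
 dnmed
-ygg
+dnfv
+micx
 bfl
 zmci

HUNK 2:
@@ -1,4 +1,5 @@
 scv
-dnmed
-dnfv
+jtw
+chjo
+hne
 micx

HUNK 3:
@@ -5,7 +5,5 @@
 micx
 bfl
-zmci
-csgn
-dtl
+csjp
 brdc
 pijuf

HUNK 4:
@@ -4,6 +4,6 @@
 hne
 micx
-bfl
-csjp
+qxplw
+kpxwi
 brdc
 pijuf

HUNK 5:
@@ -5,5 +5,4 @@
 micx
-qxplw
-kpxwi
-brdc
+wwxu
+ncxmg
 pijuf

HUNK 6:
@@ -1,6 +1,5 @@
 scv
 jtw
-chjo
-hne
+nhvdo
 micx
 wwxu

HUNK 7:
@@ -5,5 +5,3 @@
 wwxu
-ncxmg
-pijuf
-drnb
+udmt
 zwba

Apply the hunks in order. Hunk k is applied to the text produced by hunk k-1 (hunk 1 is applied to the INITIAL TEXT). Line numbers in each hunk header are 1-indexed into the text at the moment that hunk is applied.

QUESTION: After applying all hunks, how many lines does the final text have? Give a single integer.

Answer: 7

Derivation:
Hunk 1: at line 1 remove [ygg] add [dnfv,micx] -> 12 lines: scv dnmed dnfv micx bfl zmci csgn dtl brdc pijuf drnb zwba
Hunk 2: at line 1 remove [dnmed,dnfv] add [jtw,chjo,hne] -> 13 lines: scv jtw chjo hne micx bfl zmci csgn dtl brdc pijuf drnb zwba
Hunk 3: at line 5 remove [zmci,csgn,dtl] add [csjp] -> 11 lines: scv jtw chjo hne micx bfl csjp brdc pijuf drnb zwba
Hunk 4: at line 4 remove [bfl,csjp] add [qxplw,kpxwi] -> 11 lines: scv jtw chjo hne micx qxplw kpxwi brdc pijuf drnb zwba
Hunk 5: at line 5 remove [qxplw,kpxwi,brdc] add [wwxu,ncxmg] -> 10 lines: scv jtw chjo hne micx wwxu ncxmg pijuf drnb zwba
Hunk 6: at line 1 remove [chjo,hne] add [nhvdo] -> 9 lines: scv jtw nhvdo micx wwxu ncxmg pijuf drnb zwba
Hunk 7: at line 5 remove [ncxmg,pijuf,drnb] add [udmt] -> 7 lines: scv jtw nhvdo micx wwxu udmt zwba
Final line count: 7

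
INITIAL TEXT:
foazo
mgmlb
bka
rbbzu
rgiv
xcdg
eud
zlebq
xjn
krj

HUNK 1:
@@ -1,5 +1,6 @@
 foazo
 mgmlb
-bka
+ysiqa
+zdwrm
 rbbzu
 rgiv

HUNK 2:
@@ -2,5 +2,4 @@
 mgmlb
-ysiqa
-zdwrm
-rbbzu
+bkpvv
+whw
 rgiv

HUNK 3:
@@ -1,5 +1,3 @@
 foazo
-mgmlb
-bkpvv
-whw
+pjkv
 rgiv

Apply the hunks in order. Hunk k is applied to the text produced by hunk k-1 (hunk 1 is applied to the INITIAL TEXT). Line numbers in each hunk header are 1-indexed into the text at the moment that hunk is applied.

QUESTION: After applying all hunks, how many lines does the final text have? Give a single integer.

Answer: 8

Derivation:
Hunk 1: at line 1 remove [bka] add [ysiqa,zdwrm] -> 11 lines: foazo mgmlb ysiqa zdwrm rbbzu rgiv xcdg eud zlebq xjn krj
Hunk 2: at line 2 remove [ysiqa,zdwrm,rbbzu] add [bkpvv,whw] -> 10 lines: foazo mgmlb bkpvv whw rgiv xcdg eud zlebq xjn krj
Hunk 3: at line 1 remove [mgmlb,bkpvv,whw] add [pjkv] -> 8 lines: foazo pjkv rgiv xcdg eud zlebq xjn krj
Final line count: 8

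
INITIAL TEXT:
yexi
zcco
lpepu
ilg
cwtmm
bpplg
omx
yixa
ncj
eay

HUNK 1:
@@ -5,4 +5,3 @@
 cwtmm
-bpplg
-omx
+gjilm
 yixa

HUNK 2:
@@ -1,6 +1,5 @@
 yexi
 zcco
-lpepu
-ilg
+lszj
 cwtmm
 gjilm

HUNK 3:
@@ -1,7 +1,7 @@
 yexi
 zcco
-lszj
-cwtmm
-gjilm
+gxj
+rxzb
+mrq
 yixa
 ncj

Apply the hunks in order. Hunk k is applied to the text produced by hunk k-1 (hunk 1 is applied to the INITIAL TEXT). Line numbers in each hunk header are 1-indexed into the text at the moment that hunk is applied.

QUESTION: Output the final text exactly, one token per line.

Hunk 1: at line 5 remove [bpplg,omx] add [gjilm] -> 9 lines: yexi zcco lpepu ilg cwtmm gjilm yixa ncj eay
Hunk 2: at line 1 remove [lpepu,ilg] add [lszj] -> 8 lines: yexi zcco lszj cwtmm gjilm yixa ncj eay
Hunk 3: at line 1 remove [lszj,cwtmm,gjilm] add [gxj,rxzb,mrq] -> 8 lines: yexi zcco gxj rxzb mrq yixa ncj eay

Answer: yexi
zcco
gxj
rxzb
mrq
yixa
ncj
eay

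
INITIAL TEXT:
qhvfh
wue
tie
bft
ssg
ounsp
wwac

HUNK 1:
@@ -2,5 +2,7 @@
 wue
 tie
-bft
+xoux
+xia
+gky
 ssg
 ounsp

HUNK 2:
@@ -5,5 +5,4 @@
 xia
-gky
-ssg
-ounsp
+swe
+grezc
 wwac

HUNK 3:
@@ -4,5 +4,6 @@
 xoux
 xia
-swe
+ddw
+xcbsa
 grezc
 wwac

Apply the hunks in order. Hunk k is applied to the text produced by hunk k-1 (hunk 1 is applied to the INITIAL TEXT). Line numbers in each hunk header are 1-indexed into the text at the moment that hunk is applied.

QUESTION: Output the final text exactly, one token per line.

Answer: qhvfh
wue
tie
xoux
xia
ddw
xcbsa
grezc
wwac

Derivation:
Hunk 1: at line 2 remove [bft] add [xoux,xia,gky] -> 9 lines: qhvfh wue tie xoux xia gky ssg ounsp wwac
Hunk 2: at line 5 remove [gky,ssg,ounsp] add [swe,grezc] -> 8 lines: qhvfh wue tie xoux xia swe grezc wwac
Hunk 3: at line 4 remove [swe] add [ddw,xcbsa] -> 9 lines: qhvfh wue tie xoux xia ddw xcbsa grezc wwac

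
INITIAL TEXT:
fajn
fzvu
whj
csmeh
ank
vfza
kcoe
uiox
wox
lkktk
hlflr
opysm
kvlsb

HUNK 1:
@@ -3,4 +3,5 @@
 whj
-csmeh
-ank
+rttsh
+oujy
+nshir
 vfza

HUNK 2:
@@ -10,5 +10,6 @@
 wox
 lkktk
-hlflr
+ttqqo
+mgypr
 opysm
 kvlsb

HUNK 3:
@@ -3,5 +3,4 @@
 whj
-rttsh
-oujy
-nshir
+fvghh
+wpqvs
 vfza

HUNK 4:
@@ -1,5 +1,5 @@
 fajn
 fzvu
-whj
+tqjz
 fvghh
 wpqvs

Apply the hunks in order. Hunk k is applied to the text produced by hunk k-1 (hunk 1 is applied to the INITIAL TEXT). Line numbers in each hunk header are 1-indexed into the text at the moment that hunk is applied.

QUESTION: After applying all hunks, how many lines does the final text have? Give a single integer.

Answer: 14

Derivation:
Hunk 1: at line 3 remove [csmeh,ank] add [rttsh,oujy,nshir] -> 14 lines: fajn fzvu whj rttsh oujy nshir vfza kcoe uiox wox lkktk hlflr opysm kvlsb
Hunk 2: at line 10 remove [hlflr] add [ttqqo,mgypr] -> 15 lines: fajn fzvu whj rttsh oujy nshir vfza kcoe uiox wox lkktk ttqqo mgypr opysm kvlsb
Hunk 3: at line 3 remove [rttsh,oujy,nshir] add [fvghh,wpqvs] -> 14 lines: fajn fzvu whj fvghh wpqvs vfza kcoe uiox wox lkktk ttqqo mgypr opysm kvlsb
Hunk 4: at line 1 remove [whj] add [tqjz] -> 14 lines: fajn fzvu tqjz fvghh wpqvs vfza kcoe uiox wox lkktk ttqqo mgypr opysm kvlsb
Final line count: 14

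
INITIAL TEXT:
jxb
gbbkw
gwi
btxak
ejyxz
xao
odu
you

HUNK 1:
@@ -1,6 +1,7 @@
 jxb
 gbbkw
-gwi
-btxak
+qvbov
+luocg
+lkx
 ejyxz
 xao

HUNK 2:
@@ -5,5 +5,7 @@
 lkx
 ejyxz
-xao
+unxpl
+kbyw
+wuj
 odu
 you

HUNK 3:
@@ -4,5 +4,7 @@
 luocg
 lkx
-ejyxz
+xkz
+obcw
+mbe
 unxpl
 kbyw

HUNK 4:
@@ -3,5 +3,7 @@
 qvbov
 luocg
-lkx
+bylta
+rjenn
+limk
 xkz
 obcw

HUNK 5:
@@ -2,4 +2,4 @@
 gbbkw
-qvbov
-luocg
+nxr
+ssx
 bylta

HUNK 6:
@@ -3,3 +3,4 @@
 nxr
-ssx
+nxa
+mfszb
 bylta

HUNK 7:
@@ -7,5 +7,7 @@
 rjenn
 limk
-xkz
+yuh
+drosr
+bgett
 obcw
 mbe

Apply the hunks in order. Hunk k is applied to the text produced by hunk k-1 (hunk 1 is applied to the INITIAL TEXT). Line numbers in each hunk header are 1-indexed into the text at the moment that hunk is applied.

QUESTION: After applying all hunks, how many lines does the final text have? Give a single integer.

Answer: 18

Derivation:
Hunk 1: at line 1 remove [gwi,btxak] add [qvbov,luocg,lkx] -> 9 lines: jxb gbbkw qvbov luocg lkx ejyxz xao odu you
Hunk 2: at line 5 remove [xao] add [unxpl,kbyw,wuj] -> 11 lines: jxb gbbkw qvbov luocg lkx ejyxz unxpl kbyw wuj odu you
Hunk 3: at line 4 remove [ejyxz] add [xkz,obcw,mbe] -> 13 lines: jxb gbbkw qvbov luocg lkx xkz obcw mbe unxpl kbyw wuj odu you
Hunk 4: at line 3 remove [lkx] add [bylta,rjenn,limk] -> 15 lines: jxb gbbkw qvbov luocg bylta rjenn limk xkz obcw mbe unxpl kbyw wuj odu you
Hunk 5: at line 2 remove [qvbov,luocg] add [nxr,ssx] -> 15 lines: jxb gbbkw nxr ssx bylta rjenn limk xkz obcw mbe unxpl kbyw wuj odu you
Hunk 6: at line 3 remove [ssx] add [nxa,mfszb] -> 16 lines: jxb gbbkw nxr nxa mfszb bylta rjenn limk xkz obcw mbe unxpl kbyw wuj odu you
Hunk 7: at line 7 remove [xkz] add [yuh,drosr,bgett] -> 18 lines: jxb gbbkw nxr nxa mfszb bylta rjenn limk yuh drosr bgett obcw mbe unxpl kbyw wuj odu you
Final line count: 18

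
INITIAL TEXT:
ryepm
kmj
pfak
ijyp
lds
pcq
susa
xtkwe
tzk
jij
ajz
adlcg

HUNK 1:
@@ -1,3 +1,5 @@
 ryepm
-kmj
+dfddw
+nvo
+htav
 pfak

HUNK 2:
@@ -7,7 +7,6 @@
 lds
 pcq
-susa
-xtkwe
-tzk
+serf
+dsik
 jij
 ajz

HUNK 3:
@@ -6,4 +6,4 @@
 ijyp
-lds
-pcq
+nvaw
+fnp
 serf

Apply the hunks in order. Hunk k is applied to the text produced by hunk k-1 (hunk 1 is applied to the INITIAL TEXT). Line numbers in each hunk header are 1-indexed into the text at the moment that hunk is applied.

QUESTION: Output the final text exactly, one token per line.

Hunk 1: at line 1 remove [kmj] add [dfddw,nvo,htav] -> 14 lines: ryepm dfddw nvo htav pfak ijyp lds pcq susa xtkwe tzk jij ajz adlcg
Hunk 2: at line 7 remove [susa,xtkwe,tzk] add [serf,dsik] -> 13 lines: ryepm dfddw nvo htav pfak ijyp lds pcq serf dsik jij ajz adlcg
Hunk 3: at line 6 remove [lds,pcq] add [nvaw,fnp] -> 13 lines: ryepm dfddw nvo htav pfak ijyp nvaw fnp serf dsik jij ajz adlcg

Answer: ryepm
dfddw
nvo
htav
pfak
ijyp
nvaw
fnp
serf
dsik
jij
ajz
adlcg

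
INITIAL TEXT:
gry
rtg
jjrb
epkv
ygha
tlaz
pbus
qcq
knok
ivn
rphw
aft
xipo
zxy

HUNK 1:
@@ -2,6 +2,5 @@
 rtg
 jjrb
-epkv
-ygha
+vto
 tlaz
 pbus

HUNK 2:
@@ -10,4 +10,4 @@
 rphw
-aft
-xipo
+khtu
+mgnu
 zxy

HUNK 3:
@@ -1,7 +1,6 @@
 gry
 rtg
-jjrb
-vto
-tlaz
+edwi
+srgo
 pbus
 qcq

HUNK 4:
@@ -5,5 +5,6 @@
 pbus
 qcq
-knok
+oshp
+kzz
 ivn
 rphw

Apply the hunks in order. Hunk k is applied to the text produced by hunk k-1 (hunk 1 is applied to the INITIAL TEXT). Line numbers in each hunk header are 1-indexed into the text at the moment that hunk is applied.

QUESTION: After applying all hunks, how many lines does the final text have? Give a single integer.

Answer: 13

Derivation:
Hunk 1: at line 2 remove [epkv,ygha] add [vto] -> 13 lines: gry rtg jjrb vto tlaz pbus qcq knok ivn rphw aft xipo zxy
Hunk 2: at line 10 remove [aft,xipo] add [khtu,mgnu] -> 13 lines: gry rtg jjrb vto tlaz pbus qcq knok ivn rphw khtu mgnu zxy
Hunk 3: at line 1 remove [jjrb,vto,tlaz] add [edwi,srgo] -> 12 lines: gry rtg edwi srgo pbus qcq knok ivn rphw khtu mgnu zxy
Hunk 4: at line 5 remove [knok] add [oshp,kzz] -> 13 lines: gry rtg edwi srgo pbus qcq oshp kzz ivn rphw khtu mgnu zxy
Final line count: 13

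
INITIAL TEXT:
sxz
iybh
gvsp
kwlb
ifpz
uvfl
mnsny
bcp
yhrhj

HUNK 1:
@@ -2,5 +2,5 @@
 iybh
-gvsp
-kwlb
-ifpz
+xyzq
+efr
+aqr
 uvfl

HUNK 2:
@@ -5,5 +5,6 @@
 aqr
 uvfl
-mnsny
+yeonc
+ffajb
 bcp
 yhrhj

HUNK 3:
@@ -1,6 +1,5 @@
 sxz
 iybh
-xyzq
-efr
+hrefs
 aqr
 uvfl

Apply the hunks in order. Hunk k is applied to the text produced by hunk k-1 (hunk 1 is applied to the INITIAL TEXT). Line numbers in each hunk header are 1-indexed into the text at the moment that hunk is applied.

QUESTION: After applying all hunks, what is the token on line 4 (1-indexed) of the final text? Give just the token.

Answer: aqr

Derivation:
Hunk 1: at line 2 remove [gvsp,kwlb,ifpz] add [xyzq,efr,aqr] -> 9 lines: sxz iybh xyzq efr aqr uvfl mnsny bcp yhrhj
Hunk 2: at line 5 remove [mnsny] add [yeonc,ffajb] -> 10 lines: sxz iybh xyzq efr aqr uvfl yeonc ffajb bcp yhrhj
Hunk 3: at line 1 remove [xyzq,efr] add [hrefs] -> 9 lines: sxz iybh hrefs aqr uvfl yeonc ffajb bcp yhrhj
Final line 4: aqr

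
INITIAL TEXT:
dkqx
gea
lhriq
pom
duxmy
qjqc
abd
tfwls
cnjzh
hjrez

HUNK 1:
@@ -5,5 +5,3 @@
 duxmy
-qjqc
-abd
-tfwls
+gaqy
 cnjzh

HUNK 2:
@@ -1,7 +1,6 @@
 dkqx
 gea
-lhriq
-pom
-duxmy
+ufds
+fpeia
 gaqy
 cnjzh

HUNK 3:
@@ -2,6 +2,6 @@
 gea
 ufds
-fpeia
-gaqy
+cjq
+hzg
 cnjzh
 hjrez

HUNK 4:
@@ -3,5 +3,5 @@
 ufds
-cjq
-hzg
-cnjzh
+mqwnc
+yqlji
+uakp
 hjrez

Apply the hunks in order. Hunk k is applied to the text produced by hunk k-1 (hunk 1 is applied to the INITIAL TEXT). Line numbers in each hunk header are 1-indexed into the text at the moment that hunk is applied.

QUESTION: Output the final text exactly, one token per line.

Hunk 1: at line 5 remove [qjqc,abd,tfwls] add [gaqy] -> 8 lines: dkqx gea lhriq pom duxmy gaqy cnjzh hjrez
Hunk 2: at line 1 remove [lhriq,pom,duxmy] add [ufds,fpeia] -> 7 lines: dkqx gea ufds fpeia gaqy cnjzh hjrez
Hunk 3: at line 2 remove [fpeia,gaqy] add [cjq,hzg] -> 7 lines: dkqx gea ufds cjq hzg cnjzh hjrez
Hunk 4: at line 3 remove [cjq,hzg,cnjzh] add [mqwnc,yqlji,uakp] -> 7 lines: dkqx gea ufds mqwnc yqlji uakp hjrez

Answer: dkqx
gea
ufds
mqwnc
yqlji
uakp
hjrez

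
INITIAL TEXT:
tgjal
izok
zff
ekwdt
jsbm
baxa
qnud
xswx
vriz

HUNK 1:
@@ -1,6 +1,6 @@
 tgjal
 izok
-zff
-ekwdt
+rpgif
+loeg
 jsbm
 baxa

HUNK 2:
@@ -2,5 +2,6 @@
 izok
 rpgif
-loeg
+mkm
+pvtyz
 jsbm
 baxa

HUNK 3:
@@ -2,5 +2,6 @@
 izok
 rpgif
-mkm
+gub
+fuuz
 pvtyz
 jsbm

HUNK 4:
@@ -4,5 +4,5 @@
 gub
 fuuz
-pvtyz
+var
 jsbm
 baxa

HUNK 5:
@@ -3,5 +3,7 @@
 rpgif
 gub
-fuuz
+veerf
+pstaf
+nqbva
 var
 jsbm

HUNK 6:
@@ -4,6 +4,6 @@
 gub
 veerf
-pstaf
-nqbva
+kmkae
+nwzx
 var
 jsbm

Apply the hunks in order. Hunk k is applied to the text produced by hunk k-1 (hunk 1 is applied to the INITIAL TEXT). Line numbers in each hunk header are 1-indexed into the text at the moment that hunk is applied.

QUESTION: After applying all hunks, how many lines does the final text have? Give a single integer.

Answer: 13

Derivation:
Hunk 1: at line 1 remove [zff,ekwdt] add [rpgif,loeg] -> 9 lines: tgjal izok rpgif loeg jsbm baxa qnud xswx vriz
Hunk 2: at line 2 remove [loeg] add [mkm,pvtyz] -> 10 lines: tgjal izok rpgif mkm pvtyz jsbm baxa qnud xswx vriz
Hunk 3: at line 2 remove [mkm] add [gub,fuuz] -> 11 lines: tgjal izok rpgif gub fuuz pvtyz jsbm baxa qnud xswx vriz
Hunk 4: at line 4 remove [pvtyz] add [var] -> 11 lines: tgjal izok rpgif gub fuuz var jsbm baxa qnud xswx vriz
Hunk 5: at line 3 remove [fuuz] add [veerf,pstaf,nqbva] -> 13 lines: tgjal izok rpgif gub veerf pstaf nqbva var jsbm baxa qnud xswx vriz
Hunk 6: at line 4 remove [pstaf,nqbva] add [kmkae,nwzx] -> 13 lines: tgjal izok rpgif gub veerf kmkae nwzx var jsbm baxa qnud xswx vriz
Final line count: 13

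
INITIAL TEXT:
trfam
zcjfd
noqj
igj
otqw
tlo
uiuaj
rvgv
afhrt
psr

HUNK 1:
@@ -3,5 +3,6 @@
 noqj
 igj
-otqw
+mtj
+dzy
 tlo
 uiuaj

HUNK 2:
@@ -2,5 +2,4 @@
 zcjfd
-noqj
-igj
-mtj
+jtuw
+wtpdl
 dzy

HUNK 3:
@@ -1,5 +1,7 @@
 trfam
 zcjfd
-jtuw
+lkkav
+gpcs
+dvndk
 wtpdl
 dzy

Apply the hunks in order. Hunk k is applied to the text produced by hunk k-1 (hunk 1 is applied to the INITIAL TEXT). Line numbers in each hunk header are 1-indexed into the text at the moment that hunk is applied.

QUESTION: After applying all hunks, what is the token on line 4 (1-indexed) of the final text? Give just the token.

Answer: gpcs

Derivation:
Hunk 1: at line 3 remove [otqw] add [mtj,dzy] -> 11 lines: trfam zcjfd noqj igj mtj dzy tlo uiuaj rvgv afhrt psr
Hunk 2: at line 2 remove [noqj,igj,mtj] add [jtuw,wtpdl] -> 10 lines: trfam zcjfd jtuw wtpdl dzy tlo uiuaj rvgv afhrt psr
Hunk 3: at line 1 remove [jtuw] add [lkkav,gpcs,dvndk] -> 12 lines: trfam zcjfd lkkav gpcs dvndk wtpdl dzy tlo uiuaj rvgv afhrt psr
Final line 4: gpcs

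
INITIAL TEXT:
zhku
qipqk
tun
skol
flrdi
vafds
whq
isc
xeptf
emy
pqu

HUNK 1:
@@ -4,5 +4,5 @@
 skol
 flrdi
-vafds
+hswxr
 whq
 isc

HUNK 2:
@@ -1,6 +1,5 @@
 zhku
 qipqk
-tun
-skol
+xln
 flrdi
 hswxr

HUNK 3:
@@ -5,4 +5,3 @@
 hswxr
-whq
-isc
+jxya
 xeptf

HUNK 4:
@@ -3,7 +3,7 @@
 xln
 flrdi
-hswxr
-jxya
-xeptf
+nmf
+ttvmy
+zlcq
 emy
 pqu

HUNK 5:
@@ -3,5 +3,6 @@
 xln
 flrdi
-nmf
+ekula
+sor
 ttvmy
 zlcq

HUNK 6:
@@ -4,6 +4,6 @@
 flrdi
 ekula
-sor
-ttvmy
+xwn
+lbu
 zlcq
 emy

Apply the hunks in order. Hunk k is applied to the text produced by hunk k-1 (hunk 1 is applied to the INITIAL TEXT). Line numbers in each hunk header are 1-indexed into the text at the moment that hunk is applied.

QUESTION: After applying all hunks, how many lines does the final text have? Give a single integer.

Hunk 1: at line 4 remove [vafds] add [hswxr] -> 11 lines: zhku qipqk tun skol flrdi hswxr whq isc xeptf emy pqu
Hunk 2: at line 1 remove [tun,skol] add [xln] -> 10 lines: zhku qipqk xln flrdi hswxr whq isc xeptf emy pqu
Hunk 3: at line 5 remove [whq,isc] add [jxya] -> 9 lines: zhku qipqk xln flrdi hswxr jxya xeptf emy pqu
Hunk 4: at line 3 remove [hswxr,jxya,xeptf] add [nmf,ttvmy,zlcq] -> 9 lines: zhku qipqk xln flrdi nmf ttvmy zlcq emy pqu
Hunk 5: at line 3 remove [nmf] add [ekula,sor] -> 10 lines: zhku qipqk xln flrdi ekula sor ttvmy zlcq emy pqu
Hunk 6: at line 4 remove [sor,ttvmy] add [xwn,lbu] -> 10 lines: zhku qipqk xln flrdi ekula xwn lbu zlcq emy pqu
Final line count: 10

Answer: 10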